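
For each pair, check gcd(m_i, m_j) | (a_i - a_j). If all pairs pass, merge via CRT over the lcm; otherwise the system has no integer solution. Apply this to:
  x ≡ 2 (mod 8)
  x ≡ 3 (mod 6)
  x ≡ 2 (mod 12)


Moduli 8, 6, 12 are not pairwise coprime, so CRT works modulo lcm(m_i) when all pairwise compatibility conditions hold.
Pairwise compatibility: gcd(m_i, m_j) must divide a_i - a_j for every pair.
Merge one congruence at a time:
  Start: x ≡ 2 (mod 8).
  Combine with x ≡ 3 (mod 6): gcd(8, 6) = 2, and 3 - 2 = 1 is NOT divisible by 2.
    ⇒ system is inconsistent (no integer solution).

No solution (the system is inconsistent).


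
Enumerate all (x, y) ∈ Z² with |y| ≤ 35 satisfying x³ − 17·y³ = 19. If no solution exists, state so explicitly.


The equation is x³ - 17y³ = 19. For fixed y, x³ = 17·y³ + 19, so a solution requires the RHS to be a perfect cube.
Strategy: iterate y from -35 to 35, compute RHS = 17·y³ + 19, and check whether it is a (positive or negative) perfect cube.
Check small values of y:
  y = 0: RHS = 19 is not a perfect cube.
  y = 1: RHS = 36 is not a perfect cube.
  y = -1: RHS = 2 is not a perfect cube.
  y = 2: RHS = 155 is not a perfect cube.
  y = -2: RHS = -117 is not a perfect cube.
  y = 3: RHS = 478 is not a perfect cube.
  y = -3: RHS = -440 is not a perfect cube.
Continuing the search up to |y| = 35 finds no solutions either.
No (x, y) in the scanned range satisfies the equation.

No integer solutions with |y| ≤ 35.


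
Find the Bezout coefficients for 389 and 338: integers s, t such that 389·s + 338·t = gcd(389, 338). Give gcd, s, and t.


Euclidean algorithm on (389, 338) — divide until remainder is 0:
  389 = 1 · 338 + 51
  338 = 6 · 51 + 32
  51 = 1 · 32 + 19
  32 = 1 · 19 + 13
  19 = 1 · 13 + 6
  13 = 2 · 6 + 1
  6 = 6 · 1 + 0
gcd(389, 338) = 1.
Track Bezout coefficients alongside the remainders: start with r₀ = 389 = a·1 + b·0 (s = 1, t = 0) and r₁ = 338 = a·0 + b·1 (s = 0, t = 1); each new remainder r_{k+1} = r_{k-1} − q_k·r_k inherits s_{k+1} = s_{k-1} − q_k·s_k, t_{k+1} = t_{k-1} − q_k·t_k, so r_k = a·s_k + b·t_k at every step:
  q = 1: r = 51, s = 1 − 1·0 = 1, t = 0 − 1·1 = -1  (check: 389·1 + 338·(-1) = 51)
  q = 6: r = 32, s = 0 − 6·1 = -6, t = 1 − 6·(-1) = 7  (check: 389·(-6) + 338·7 = 32)
  q = 1: r = 19, s = 1 − 1·(-6) = 7, t = -1 − 1·7 = -8  (check: 389·7 + 338·(-8) = 19)
  q = 1: r = 13, s = -6 − 1·7 = -13, t = 7 − 1·(-8) = 15  (check: 389·(-13) + 338·15 = 13)
  q = 1: r = 6, s = 7 − 1·(-13) = 20, t = -8 − 1·15 = -23  (check: 389·20 + 338·(-23) = 6)
  q = 2: r = 1, s = -13 − 2·20 = -53, t = 15 − 2·(-23) = 61  (check: 389·(-53) + 338·61 = 1)
The row with r = 1 (the gcd) gives the Bezout coefficients s = -53, t = 61.
Result: 389 · (-53) + 338 · (61) = 1.

gcd(389, 338) = 1; s = -53, t = 61 (check: 389·(-53) + 338·61 = 1).


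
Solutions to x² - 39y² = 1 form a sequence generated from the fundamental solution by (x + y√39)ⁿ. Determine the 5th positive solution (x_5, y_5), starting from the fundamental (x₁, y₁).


Step 1: Find the fundamental solution (x₁, y₁) of x² - 39y² = 1.
  Expand √39 as a continued fraction. a₀ = ⌊√39⌋ = 6; iterate m_{k+1} = d_k·a_k − m_k, d_{k+1} = (39 − m_{k+1}²)/d_k, a_{k+1} = ⌊(a₀ + m_{k+1})/d_{k+1}⌋ (starting m₀ = 0, d₀ = 1), with convergents p_k = a_k·p_{k-1} + p_{k-2}, q_k = a_k·q_{k-1} + q_{k-2} (p₋₁ = 1, q₋₁ = 0):
  k = 0: a₀ = 6; p₀/q₀ = 6/1; p₀² − 39·q₀² = 36 − 39 = -3.
  k = 1: m = 6, d = 3, a = ⌊(6 + 6)/3⌋ = 4; p/q = (4·6 + 1)/(4·1 + 0) = 25/4; p² − 39·q² = 625 − 624 = 1.
  The first convergent with p² − 39·q² = 1 gives the fundamental solution (x₁, y₁) = (25, 4).
Step 2: Apply the recurrence (x_{n+1}, y_{n+1}) = (x₁x_n + 39y₁y_n, x₁y_n + y₁x_n) repeatedly.
  From (x_1, y_1) = (25, 4): x_2 = 25·25 + 39·4·4 = 1249; y_2 = 25·4 + 4·25 = 200.
  From (x_2, y_2) = (1249, 200): x_3 = 25·1249 + 39·4·200 = 62425; y_3 = 25·200 + 4·1249 = 9996.
  From (x_3, y_3) = (62425, 9996): x_4 = 25·62425 + 39·4·9996 = 3120001; y_4 = 25·9996 + 4·62425 = 499600.
  From (x_4, y_4) = (3120001, 499600): x_5 = 25·3120001 + 39·4·499600 = 155937625; y_5 = 25·499600 + 4·3120001 = 24970004.
Step 3: Verify x_5² - 39·y_5² = 24316542890640625 - 24316542890640624 = 1 (should be 1). ✓

(x_1, y_1) = (25, 4); (x_5, y_5) = (155937625, 24970004).


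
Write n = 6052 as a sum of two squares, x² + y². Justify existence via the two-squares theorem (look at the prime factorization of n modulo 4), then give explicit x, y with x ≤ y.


Step 1: Factor n = 6052 = 2^2 · 17 · 89.
Step 2: Check the mod-4 condition on each prime factor: 2 = 2 (special); 17 ≡ 1 (mod 4), exponent 1; 89 ≡ 1 (mod 4), exponent 1.
All primes ≡ 3 (mod 4) appear to even exponent (or don't appear), so by the two-squares theorem n IS expressible as a sum of two squares.
Step 3: Build a representation. Group n = k² · m with k = 2 and m = 17 · 89 = 1513 (a product of primes ≡ 1 (mod 4)); a representation of m scales to one of n via (k·x)² + (k·y)² = k²(x² + y²). Each prime p ≡ 1 (mod 4) is itself a sum of two squares; find a² by testing p − a² for a perfect square:
  17: 17 − 1² = 16 = 4² ⇒ 17 = 1² + 4².
  89: 89 − 1² = 88, 89 − 2² = 85, 89 − 3² = 80, 89 − 4² = 73, 89 − 5² = 64 = 8² ⇒ 89 = 5² + 8².
  Combine using the Brahmagupta–Fibonacci identity (a² + b²)(c² + d²) = (ac − bd)² + (ad + bc)² = (ac + bd)² + (ad − bc)²:
  17 · 89 = 1513: from (1² + 4²)(5² + 8²), take (1·5 − 4·8, 1·8 + 4·5) = (5 − 32, 8 + 20) = (-27, 28); dropping signs (only squares matter) gives (27, 28); check 27² + 28² = 729 + 784 = 1513 ✓.
  Scale by k = 2: (2·27, 2·28) = (54, 56).
Step 4: Order so x ≤ y and verify: 54² + 56² = 2916 + 3136 = 6052 = n. ✓

n = 6052 = 54² + 56² (one valid representation with x ≤ y).


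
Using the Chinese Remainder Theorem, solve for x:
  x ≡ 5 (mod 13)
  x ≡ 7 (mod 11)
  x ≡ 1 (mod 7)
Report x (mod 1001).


Moduli 13, 11, 7 are pairwise coprime; by CRT there is a unique solution modulo M = 13 · 11 · 7 = 1001.
Solve pairwise, accumulating the modulus:
  Start with x ≡ 5 (mod 13).
  Combine with x ≡ 7 (mod 11): since gcd(13, 11) = 1, we get a unique residue mod 143.
    Write x = 5 + 13·t and substitute into x ≡ 7 (mod 11): 13·t ≡ 7 − 5 = 2 (mod 11).
    Reduce coefficients mod 11: 2·t ≡ 2 (mod 11).
    The inverse of 2 mod 11 is 6 (since 2·6 = 12 = 1·11 + 1), so t ≡ 6·2 = 12 ≡ 1 (mod 11).
    Then x = 5 + 13·1 = 18, valid modulo lcm(13, 11) = 143: x ≡ 18 (mod 143).
  Combine with x ≡ 1 (mod 7): since gcd(143, 7) = 1, we get a unique residue mod 1001.
    Write x = 18 + 143·t and substitute into x ≡ 1 (mod 7): 143·t ≡ 1 − 18 = -17 (mod 7).
    Reduce coefficients mod 7: 3·t ≡ 4 (mod 7).
    The inverse of 3 mod 7 is 5 (since 3·5 = 15 = 2·7 + 1), so t ≡ 5·4 = 20 ≡ 6 (mod 7).
    Then x = 18 + 143·6 = 876, valid modulo lcm(143, 7) = 1001: x ≡ 876 (mod 1001).
Verify: 876 mod 13 = 5 ✓, 876 mod 11 = 7 ✓, 876 mod 7 = 1 ✓.

x ≡ 876 (mod 1001).


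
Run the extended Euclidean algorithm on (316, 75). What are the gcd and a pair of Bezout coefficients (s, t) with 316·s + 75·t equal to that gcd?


Euclidean algorithm on (316, 75) — divide until remainder is 0:
  316 = 4 · 75 + 16
  75 = 4 · 16 + 11
  16 = 1 · 11 + 5
  11 = 2 · 5 + 1
  5 = 5 · 1 + 0
gcd(316, 75) = 1.
Track Bezout coefficients alongside the remainders: start with r₀ = 316 = a·1 + b·0 (s = 1, t = 0) and r₁ = 75 = a·0 + b·1 (s = 0, t = 1); each new remainder r_{k+1} = r_{k-1} − q_k·r_k inherits s_{k+1} = s_{k-1} − q_k·s_k, t_{k+1} = t_{k-1} − q_k·t_k, so r_k = a·s_k + b·t_k at every step:
  q = 4: r = 16, s = 1 − 4·0 = 1, t = 0 − 4·1 = -4  (check: 316·1 + 75·(-4) = 16)
  q = 4: r = 11, s = 0 − 4·1 = -4, t = 1 − 4·(-4) = 17  (check: 316·(-4) + 75·17 = 11)
  q = 1: r = 5, s = 1 − 1·(-4) = 5, t = -4 − 1·17 = -21  (check: 316·5 + 75·(-21) = 5)
  q = 2: r = 1, s = -4 − 2·5 = -14, t = 17 − 2·(-21) = 59  (check: 316·(-14) + 75·59 = 1)
The row with r = 1 (the gcd) gives the Bezout coefficients s = -14, t = 59.
Result: 316 · (-14) + 75 · (59) = 1.

gcd(316, 75) = 1; s = -14, t = 59 (check: 316·(-14) + 75·59 = 1).


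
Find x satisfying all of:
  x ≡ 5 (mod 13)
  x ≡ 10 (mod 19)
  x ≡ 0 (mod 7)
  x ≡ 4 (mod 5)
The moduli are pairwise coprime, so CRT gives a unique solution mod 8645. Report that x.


Product of moduli M = 13 · 19 · 7 · 5 = 8645.
Merge one congruence at a time:
  Start: x ≡ 5 (mod 13).
  Combine with x ≡ 10 (mod 19); new modulus lcm = 247.
    Write x = 5 + 13·t and substitute into x ≡ 10 (mod 19): 13·t ≡ 10 − 5 = 5 (mod 19).
    The inverse of 13 mod 19 is 3 (since 13·3 = 39 = 2·19 + 1), so t ≡ 3·5 = 15 ≡ 15 (mod 19).
    Then x = 5 + 13·15 = 200, valid modulo lcm(13, 19) = 247: x ≡ 200 (mod 247).
  Combine with x ≡ 0 (mod 7); new modulus lcm = 1729.
    Write x = 200 + 247·t and substitute into x ≡ 0 (mod 7): 247·t ≡ 0 − 200 = -200 (mod 7).
    Reduce coefficients mod 7: 2·t ≡ 3 (mod 7).
    The inverse of 2 mod 7 is 4 (since 2·4 = 8 = 1·7 + 1), so t ≡ 4·3 = 12 ≡ 5 (mod 7).
    Then x = 200 + 247·5 = 1435, valid modulo lcm(247, 7) = 1729: x ≡ 1435 (mod 1729).
  Combine with x ≡ 4 (mod 5); new modulus lcm = 8645.
    Write x = 1435 + 1729·t and substitute into x ≡ 4 (mod 5): 1729·t ≡ 4 − 1435 = -1431 (mod 5).
    Reduce coefficients mod 5: 4·t ≡ 4 (mod 5).
    The inverse of 4 mod 5 is 4 (since 4·4 = 16 = 3·5 + 1), so t ≡ 4·4 = 16 ≡ 1 (mod 5).
    Then x = 1435 + 1729·1 = 3164, valid modulo lcm(1729, 5) = 8645: x ≡ 3164 (mod 8645).
Verify against each original: 3164 mod 13 = 5, 3164 mod 19 = 10, 3164 mod 7 = 0, 3164 mod 5 = 4.

x ≡ 3164 (mod 8645).


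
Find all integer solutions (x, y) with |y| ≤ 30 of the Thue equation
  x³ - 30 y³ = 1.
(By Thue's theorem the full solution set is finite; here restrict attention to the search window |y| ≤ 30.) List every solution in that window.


The equation is x³ - 30y³ = 1. For fixed y, x³ = 30·y³ + 1, so a solution requires the RHS to be a perfect cube.
Strategy: iterate y from -30 to 30, compute RHS = 30·y³ + 1, and check whether it is a (positive or negative) perfect cube.
Check small values of y:
  y = 0: RHS = 1 = (1)³ ⇒ x = 1 works.
  y = 1: RHS = 31 is not a perfect cube.
  y = -1: RHS = -29 is not a perfect cube.
  y = 2: RHS = 241 is not a perfect cube.
  y = -2: RHS = -239 is not a perfect cube.
  y = 3: RHS = 811 is not a perfect cube.
  y = -3: RHS = -809 is not a perfect cube.
Continuing the search up to |y| = 30 finds no further solutions beyond those listed.
Collected solutions: (1, 0).

Solutions (with |y| ≤ 30): (1, 0).


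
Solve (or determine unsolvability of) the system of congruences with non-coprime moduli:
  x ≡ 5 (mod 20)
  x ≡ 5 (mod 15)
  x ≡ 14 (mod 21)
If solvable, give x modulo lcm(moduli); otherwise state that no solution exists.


Moduli 20, 15, 21 are not pairwise coprime, so CRT works modulo lcm(m_i) when all pairwise compatibility conditions hold.
Pairwise compatibility: gcd(m_i, m_j) must divide a_i - a_j for every pair.
Merge one congruence at a time:
  Start: x ≡ 5 (mod 20).
  Combine with x ≡ 5 (mod 15): gcd(20, 15) = 5; 5 - 5 = 0, which IS divisible by 5, so compatible.
    Write x = 5 + 20·t and substitute into x ≡ 5 (mod 15): 20·t ≡ 5 − 5 = 0 (mod 15).
    Divide the congruence (and modulus) by g = 5: 4·t ≡ 0 (mod 3).
    Reduce coefficients mod 3: 1·t ≡ 0 (mod 3).
    So t ≡ 0 (mod 3).
    Then x = 5 + 20·0 = 5, valid modulo lcm(20, 15) = 60: x ≡ 5 (mod 60).
  Combine with x ≡ 14 (mod 21): gcd(60, 21) = 3; 14 - 5 = 9, which IS divisible by 3, so compatible.
    Write x = 5 + 60·t and substitute into x ≡ 14 (mod 21): 60·t ≡ 14 − 5 = 9 (mod 21).
    Divide the congruence (and modulus) by g = 3: 20·t ≡ 3 (mod 7).
    Reduce coefficients mod 7: 6·t ≡ 3 (mod 7).
    The inverse of 6 mod 7 is 6 (since 6·6 = 36 = 5·7 + 1), so t ≡ 6·3 = 18 ≡ 4 (mod 7).
    Then x = 5 + 60·4 = 245, valid modulo lcm(60, 21) = 420: x ≡ 245 (mod 420).
Verify: 245 mod 20 = 5, 245 mod 15 = 5, 245 mod 21 = 14.

x ≡ 245 (mod 420).


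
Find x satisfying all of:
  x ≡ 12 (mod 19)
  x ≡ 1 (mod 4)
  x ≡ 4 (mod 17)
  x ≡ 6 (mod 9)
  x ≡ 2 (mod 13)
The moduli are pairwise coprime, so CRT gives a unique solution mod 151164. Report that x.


Product of moduli M = 19 · 4 · 17 · 9 · 13 = 151164.
Merge one congruence at a time:
  Start: x ≡ 12 (mod 19).
  Combine with x ≡ 1 (mod 4); new modulus lcm = 76.
    Write x = 12 + 19·t and substitute into x ≡ 1 (mod 4): 19·t ≡ 1 − 12 = -11 (mod 4).
    Reduce coefficients mod 4: 3·t ≡ 1 (mod 4).
    The inverse of 3 mod 4 is 3 (since 3·3 = 9 = 2·4 + 1), so t ≡ 3·1 = 3 ≡ 3 (mod 4).
    Then x = 12 + 19·3 = 69, valid modulo lcm(19, 4) = 76: x ≡ 69 (mod 76).
  Combine with x ≡ 4 (mod 17); new modulus lcm = 1292.
    Write x = 69 + 76·t and substitute into x ≡ 4 (mod 17): 76·t ≡ 4 − 69 = -65 (mod 17).
    Reduce coefficients mod 17: 8·t ≡ 3 (mod 17).
    The inverse of 8 mod 17 is 15 (since 8·15 = 120 = 7·17 + 1), so t ≡ 15·3 = 45 ≡ 11 (mod 17).
    Then x = 69 + 76·11 = 905, valid modulo lcm(76, 17) = 1292: x ≡ 905 (mod 1292).
  Combine with x ≡ 6 (mod 9); new modulus lcm = 11628.
    Write x = 905 + 1292·t and substitute into x ≡ 6 (mod 9): 1292·t ≡ 6 − 905 = -899 (mod 9).
    Reduce coefficients mod 9: 5·t ≡ 1 (mod 9).
    The inverse of 5 mod 9 is 2 (since 5·2 = 10 = 1·9 + 1), so t ≡ 2·1 = 2 ≡ 2 (mod 9).
    Then x = 905 + 1292·2 = 3489, valid modulo lcm(1292, 9) = 11628: x ≡ 3489 (mod 11628).
  Combine with x ≡ 2 (mod 13); new modulus lcm = 151164.
    Write x = 3489 + 11628·t and substitute into x ≡ 2 (mod 13): 11628·t ≡ 2 − 3489 = -3487 (mod 13).
    Reduce coefficients mod 13: 6·t ≡ 10 (mod 13).
    The inverse of 6 mod 13 is 11 (since 6·11 = 66 = 5·13 + 1), so t ≡ 11·10 = 110 ≡ 6 (mod 13).
    Then x = 3489 + 11628·6 = 73257, valid modulo lcm(11628, 13) = 151164: x ≡ 73257 (mod 151164).
Verify against each original: 73257 mod 19 = 12, 73257 mod 4 = 1, 73257 mod 17 = 4, 73257 mod 9 = 6, 73257 mod 13 = 2.

x ≡ 73257 (mod 151164).


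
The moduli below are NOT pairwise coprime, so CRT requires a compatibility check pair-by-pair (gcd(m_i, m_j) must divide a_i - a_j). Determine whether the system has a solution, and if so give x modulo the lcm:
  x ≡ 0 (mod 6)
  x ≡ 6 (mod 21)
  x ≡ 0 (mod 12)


Moduli 6, 21, 12 are not pairwise coprime, so CRT works modulo lcm(m_i) when all pairwise compatibility conditions hold.
Pairwise compatibility: gcd(m_i, m_j) must divide a_i - a_j for every pair.
Merge one congruence at a time:
  Start: x ≡ 0 (mod 6).
  Combine with x ≡ 6 (mod 21): gcd(6, 21) = 3; 6 - 0 = 6, which IS divisible by 3, so compatible.
    Write x = 0 + 6·t and substitute into x ≡ 6 (mod 21): 6·t ≡ 6 − 0 = 6 (mod 21).
    Divide the congruence (and modulus) by g = 3: 2·t ≡ 2 (mod 7).
    The inverse of 2 mod 7 is 4 (since 2·4 = 8 = 1·7 + 1), so t ≡ 4·2 = 8 ≡ 1 (mod 7).
    Then x = 0 + 6·1 = 6, valid modulo lcm(6, 21) = 42: x ≡ 6 (mod 42).
  Combine with x ≡ 0 (mod 12): gcd(42, 12) = 6; 0 - 6 = -6, which IS divisible by 6, so compatible.
    Write x = 6 + 42·t and substitute into x ≡ 0 (mod 12): 42·t ≡ 0 − 6 = -6 (mod 12).
    Divide the congruence (and modulus) by g = 6: 7·t ≡ -1 (mod 2).
    Reduce coefficients mod 2: 1·t ≡ 1 (mod 2).
    So t ≡ 1 (mod 2).
    Then x = 6 + 42·1 = 48, valid modulo lcm(42, 12) = 84: x ≡ 48 (mod 84).
Verify: 48 mod 6 = 0, 48 mod 21 = 6, 48 mod 12 = 0.

x ≡ 48 (mod 84).


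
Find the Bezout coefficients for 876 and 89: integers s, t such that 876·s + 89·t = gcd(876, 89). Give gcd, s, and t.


Euclidean algorithm on (876, 89) — divide until remainder is 0:
  876 = 9 · 89 + 75
  89 = 1 · 75 + 14
  75 = 5 · 14 + 5
  14 = 2 · 5 + 4
  5 = 1 · 4 + 1
  4 = 4 · 1 + 0
gcd(876, 89) = 1.
Track Bezout coefficients alongside the remainders: start with r₀ = 876 = a·1 + b·0 (s = 1, t = 0) and r₁ = 89 = a·0 + b·1 (s = 0, t = 1); each new remainder r_{k+1} = r_{k-1} − q_k·r_k inherits s_{k+1} = s_{k-1} − q_k·s_k, t_{k+1} = t_{k-1} − q_k·t_k, so r_k = a·s_k + b·t_k at every step:
  q = 9: r = 75, s = 1 − 9·0 = 1, t = 0 − 9·1 = -9  (check: 876·1 + 89·(-9) = 75)
  q = 1: r = 14, s = 0 − 1·1 = -1, t = 1 − 1·(-9) = 10  (check: 876·(-1) + 89·10 = 14)
  q = 5: r = 5, s = 1 − 5·(-1) = 6, t = -9 − 5·10 = -59  (check: 876·6 + 89·(-59) = 5)
  q = 2: r = 4, s = -1 − 2·6 = -13, t = 10 − 2·(-59) = 128  (check: 876·(-13) + 89·128 = 4)
  q = 1: r = 1, s = 6 − 1·(-13) = 19, t = -59 − 1·128 = -187  (check: 876·19 + 89·(-187) = 1)
The row with r = 1 (the gcd) gives the Bezout coefficients s = 19, t = -187.
Result: 876 · (19) + 89 · (-187) = 1.

gcd(876, 89) = 1; s = 19, t = -187 (check: 876·19 + 89·(-187) = 1).


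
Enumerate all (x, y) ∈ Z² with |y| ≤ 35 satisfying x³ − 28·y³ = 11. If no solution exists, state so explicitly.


The equation is x³ - 28y³ = 11. For fixed y, x³ = 28·y³ + 11, so a solution requires the RHS to be a perfect cube.
Strategy: iterate y from -35 to 35, compute RHS = 28·y³ + 11, and check whether it is a (positive or negative) perfect cube.
Check small values of y:
  y = 0: RHS = 11 is not a perfect cube.
  y = 1: RHS = 39 is not a perfect cube.
  y = -1: RHS = -17 is not a perfect cube.
  y = 2: RHS = 235 is not a perfect cube.
  y = -2: RHS = -213 is not a perfect cube.
  y = 3: RHS = 767 is not a perfect cube.
  y = -3: RHS = -745 is not a perfect cube.
Continuing the search up to |y| = 35 finds no solutions either.
No (x, y) in the scanned range satisfies the equation.

No integer solutions with |y| ≤ 35.


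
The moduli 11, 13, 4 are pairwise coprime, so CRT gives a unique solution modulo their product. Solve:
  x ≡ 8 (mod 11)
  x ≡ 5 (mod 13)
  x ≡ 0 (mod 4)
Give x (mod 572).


Moduli 11, 13, 4 are pairwise coprime; by CRT there is a unique solution modulo M = 11 · 13 · 4 = 572.
Solve pairwise, accumulating the modulus:
  Start with x ≡ 8 (mod 11).
  Combine with x ≡ 5 (mod 13): since gcd(11, 13) = 1, we get a unique residue mod 143.
    Write x = 8 + 11·t and substitute into x ≡ 5 (mod 13): 11·t ≡ 5 − 8 = -3 (mod 13).
    Reduce coefficients mod 13: 11·t ≡ 10 (mod 13).
    The inverse of 11 mod 13 is 6 (since 11·6 = 66 = 5·13 + 1), so t ≡ 6·10 = 60 ≡ 8 (mod 13).
    Then x = 8 + 11·8 = 96, valid modulo lcm(11, 13) = 143: x ≡ 96 (mod 143).
  Combine with x ≡ 0 (mod 4): since gcd(143, 4) = 1, we get a unique residue mod 572.
    Write x = 96 + 143·t and substitute into x ≡ 0 (mod 4): 143·t ≡ 0 − 96 = -96 (mod 4).
    Reduce coefficients mod 4: 3·t ≡ 0 (mod 4).
    The inverse of 3 mod 4 is 3 (since 3·3 = 9 = 2·4 + 1), so t ≡ 3·0 = 0 ≡ 0 (mod 4).
    Then x = 96 + 143·0 = 96, valid modulo lcm(143, 4) = 572: x ≡ 96 (mod 572).
Verify: 96 mod 11 = 8 ✓, 96 mod 13 = 5 ✓, 96 mod 4 = 0 ✓.

x ≡ 96 (mod 572).


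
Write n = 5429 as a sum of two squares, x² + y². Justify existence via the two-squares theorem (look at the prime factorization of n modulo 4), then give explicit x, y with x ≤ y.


Step 1: Factor n = 5429 = 61 · 89.
Step 2: Check the mod-4 condition on each prime factor: 61 ≡ 1 (mod 4), exponent 1; 89 ≡ 1 (mod 4), exponent 1.
All primes ≡ 3 (mod 4) appear to even exponent (or don't appear), so by the two-squares theorem n IS expressible as a sum of two squares.
Step 3: Build a representation. Here n = 61 · 89 is a product of primes ≡ 1 (mod 4). Each prime p ≡ 1 (mod 4) is itself a sum of two squares; find a² by testing p − a² for a perfect square:
  61: 61 − 1² = 60, 61 − 2² = 57, 61 − 3² = 52, 61 − 4² = 45, 61 − 5² = 36 = 6² ⇒ 61 = 5² + 6².
  89: 89 − 1² = 88, 89 − 2² = 85, 89 − 3² = 80, 89 − 4² = 73, 89 − 5² = 64 = 8² ⇒ 89 = 5² + 8².
  Combine using the Brahmagupta–Fibonacci identity (a² + b²)(c² + d²) = (ac − bd)² + (ad + bc)² = (ac + bd)² + (ad − bc)²:
  61 · 89 = 5429: from (5² + 6²)(5² + 8²), take (5·5 − 6·8, 5·8 + 6·5) = (25 − 48, 40 + 30) = (-23, 70); dropping signs (only squares matter) gives (23, 70); check 23² + 70² = 529 + 4900 = 5429 ✓.
Step 4: Order so x ≤ y and verify: 23² + 70² = 529 + 4900 = 5429 = n. ✓

n = 5429 = 23² + 70² (one valid representation with x ≤ y).


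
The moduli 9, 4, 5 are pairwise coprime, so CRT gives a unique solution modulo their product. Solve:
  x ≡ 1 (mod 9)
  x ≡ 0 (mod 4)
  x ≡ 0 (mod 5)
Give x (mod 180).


Moduli 9, 4, 5 are pairwise coprime; by CRT there is a unique solution modulo M = 9 · 4 · 5 = 180.
Solve pairwise, accumulating the modulus:
  Start with x ≡ 1 (mod 9).
  Combine with x ≡ 0 (mod 4): since gcd(9, 4) = 1, we get a unique residue mod 36.
    Write x = 1 + 9·t and substitute into x ≡ 0 (mod 4): 9·t ≡ 0 − 1 = -1 (mod 4).
    Reduce coefficients mod 4: 1·t ≡ 3 (mod 4).
    So t ≡ 3 (mod 4).
    Then x = 1 + 9·3 = 28, valid modulo lcm(9, 4) = 36: x ≡ 28 (mod 36).
  Combine with x ≡ 0 (mod 5): since gcd(36, 5) = 1, we get a unique residue mod 180.
    Write x = 28 + 36·t and substitute into x ≡ 0 (mod 5): 36·t ≡ 0 − 28 = -28 (mod 5).
    Reduce coefficients mod 5: 1·t ≡ 2 (mod 5).
    So t ≡ 2 (mod 5).
    Then x = 28 + 36·2 = 100, valid modulo lcm(36, 5) = 180: x ≡ 100 (mod 180).
Verify: 100 mod 9 = 1 ✓, 100 mod 4 = 0 ✓, 100 mod 5 = 0 ✓.

x ≡ 100 (mod 180).


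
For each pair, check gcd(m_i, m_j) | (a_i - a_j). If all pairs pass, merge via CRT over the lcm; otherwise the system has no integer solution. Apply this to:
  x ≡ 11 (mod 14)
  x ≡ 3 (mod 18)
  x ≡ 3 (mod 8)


Moduli 14, 18, 8 are not pairwise coprime, so CRT works modulo lcm(m_i) when all pairwise compatibility conditions hold.
Pairwise compatibility: gcd(m_i, m_j) must divide a_i - a_j for every pair.
Merge one congruence at a time:
  Start: x ≡ 11 (mod 14).
  Combine with x ≡ 3 (mod 18): gcd(14, 18) = 2; 3 - 11 = -8, which IS divisible by 2, so compatible.
    Write x = 11 + 14·t and substitute into x ≡ 3 (mod 18): 14·t ≡ 3 − 11 = -8 (mod 18).
    Divide the congruence (and modulus) by g = 2: 7·t ≡ -4 (mod 9).
    Reduce coefficients mod 9: 7·t ≡ 5 (mod 9).
    The inverse of 7 mod 9 is 4 (since 7·4 = 28 = 3·9 + 1), so t ≡ 4·5 = 20 ≡ 2 (mod 9).
    Then x = 11 + 14·2 = 39, valid modulo lcm(14, 18) = 126: x ≡ 39 (mod 126).
  Combine with x ≡ 3 (mod 8): gcd(126, 8) = 2; 3 - 39 = -36, which IS divisible by 2, so compatible.
    Write x = 39 + 126·t and substitute into x ≡ 3 (mod 8): 126·t ≡ 3 − 39 = -36 (mod 8).
    Divide the congruence (and modulus) by g = 2: 63·t ≡ -18 (mod 4).
    Reduce coefficients mod 4: 3·t ≡ 2 (mod 4).
    The inverse of 3 mod 4 is 3 (since 3·3 = 9 = 2·4 + 1), so t ≡ 3·2 = 6 ≡ 2 (mod 4).
    Then x = 39 + 126·2 = 291, valid modulo lcm(126, 8) = 504: x ≡ 291 (mod 504).
Verify: 291 mod 14 = 11, 291 mod 18 = 3, 291 mod 8 = 3.

x ≡ 291 (mod 504).


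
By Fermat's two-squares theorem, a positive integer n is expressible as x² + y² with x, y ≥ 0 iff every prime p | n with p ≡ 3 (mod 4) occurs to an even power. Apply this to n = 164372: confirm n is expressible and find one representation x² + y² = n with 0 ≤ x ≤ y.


Step 1: Factor n = 164372 = 2^2 · 13 · 29 · 109.
Step 2: Check the mod-4 condition on each prime factor: 2 = 2 (special); 13 ≡ 1 (mod 4), exponent 1; 29 ≡ 1 (mod 4), exponent 1; 109 ≡ 1 (mod 4), exponent 1.
All primes ≡ 3 (mod 4) appear to even exponent (or don't appear), so by the two-squares theorem n IS expressible as a sum of two squares.
Step 3: Build a representation. Group n = k² · m with k = 2 and m = 13 · 29 · 109 = 41093 (a product of primes ≡ 1 (mod 4)); a representation of m scales to one of n via (k·x)² + (k·y)² = k²(x² + y²). Each prime p ≡ 1 (mod 4) is itself a sum of two squares; find a² by testing p − a² for a perfect square:
  13: 13 − 1² = 12, 13 − 2² = 9 = 3² ⇒ 13 = 2² + 3².
  29: 29 − 1² = 28, 29 − 2² = 25 = 5² ⇒ 29 = 2² + 5².
  109: 109 − 1² = 108, 109 − 2² = 105, 109 − 3² = 100 = 10² ⇒ 109 = 3² + 10².
  Combine using the Brahmagupta–Fibonacci identity (a² + b²)(c² + d²) = (ac − bd)² + (ad + bc)² = (ac + bd)² + (ad − bc)²:
  13 · 29 = 377: from (2² + 3²)(2² + 5²), take (2·2 − 3·5, 2·5 + 3·2) = (4 − 15, 10 + 6) = (-11, 16); dropping signs (only squares matter) gives (11, 16); check 11² + 16² = 121 + 256 = 377 ✓.
  377 · 109 = 41093: from (11² + 16²)(3² + 10²), take (11·3 − 16·10, 11·10 + 16·3) = (33 − 160, 110 + 48) = (-127, 158); dropping signs (only squares matter) gives (127, 158); check 127² + 158² = 16129 + 24964 = 41093 ✓.
  Scale by k = 2: (2·127, 2·158) = (254, 316).
Step 4: Order so x ≤ y and verify: 254² + 316² = 64516 + 99856 = 164372 = n. ✓

n = 164372 = 254² + 316² (one valid representation with x ≤ y).


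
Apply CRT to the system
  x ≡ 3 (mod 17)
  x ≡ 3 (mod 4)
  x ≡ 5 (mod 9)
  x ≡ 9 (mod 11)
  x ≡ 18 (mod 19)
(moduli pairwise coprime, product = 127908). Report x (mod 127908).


Product of moduli M = 17 · 4 · 9 · 11 · 19 = 127908.
Merge one congruence at a time:
  Start: x ≡ 3 (mod 17).
  Combine with x ≡ 3 (mod 4); new modulus lcm = 68.
    Write x = 3 + 17·t and substitute into x ≡ 3 (mod 4): 17·t ≡ 3 − 3 = 0 (mod 4).
    Reduce coefficients mod 4: 1·t ≡ 0 (mod 4).
    So t ≡ 0 (mod 4).
    Then x = 3 + 17·0 = 3, valid modulo lcm(17, 4) = 68: x ≡ 3 (mod 68).
  Combine with x ≡ 5 (mod 9); new modulus lcm = 612.
    Write x = 3 + 68·t and substitute into x ≡ 5 (mod 9): 68·t ≡ 5 − 3 = 2 (mod 9).
    Reduce coefficients mod 9: 5·t ≡ 2 (mod 9).
    The inverse of 5 mod 9 is 2 (since 5·2 = 10 = 1·9 + 1), so t ≡ 2·2 = 4 ≡ 4 (mod 9).
    Then x = 3 + 68·4 = 275, valid modulo lcm(68, 9) = 612: x ≡ 275 (mod 612).
  Combine with x ≡ 9 (mod 11); new modulus lcm = 6732.
    Write x = 275 + 612·t and substitute into x ≡ 9 (mod 11): 612·t ≡ 9 − 275 = -266 (mod 11).
    Reduce coefficients mod 11: 7·t ≡ 9 (mod 11).
    The inverse of 7 mod 11 is 8 (since 7·8 = 56 = 5·11 + 1), so t ≡ 8·9 = 72 ≡ 6 (mod 11).
    Then x = 275 + 612·6 = 3947, valid modulo lcm(612, 11) = 6732: x ≡ 3947 (mod 6732).
  Combine with x ≡ 18 (mod 19); new modulus lcm = 127908.
    Write x = 3947 + 6732·t and substitute into x ≡ 18 (mod 19): 6732·t ≡ 18 − 3947 = -3929 (mod 19).
    Reduce coefficients mod 19: 6·t ≡ 4 (mod 19).
    The inverse of 6 mod 19 is 16 (since 6·16 = 96 = 5·19 + 1), so t ≡ 16·4 = 64 ≡ 7 (mod 19).
    Then x = 3947 + 6732·7 = 51071, valid modulo lcm(6732, 19) = 127908: x ≡ 51071 (mod 127908).
Verify against each original: 51071 mod 17 = 3, 51071 mod 4 = 3, 51071 mod 9 = 5, 51071 mod 11 = 9, 51071 mod 19 = 18.

x ≡ 51071 (mod 127908).


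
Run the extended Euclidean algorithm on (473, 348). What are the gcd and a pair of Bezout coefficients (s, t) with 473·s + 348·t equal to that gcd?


Euclidean algorithm on (473, 348) — divide until remainder is 0:
  473 = 1 · 348 + 125
  348 = 2 · 125 + 98
  125 = 1 · 98 + 27
  98 = 3 · 27 + 17
  27 = 1 · 17 + 10
  17 = 1 · 10 + 7
  10 = 1 · 7 + 3
  7 = 2 · 3 + 1
  3 = 3 · 1 + 0
gcd(473, 348) = 1.
Track Bezout coefficients alongside the remainders: start with r₀ = 473 = a·1 + b·0 (s = 1, t = 0) and r₁ = 348 = a·0 + b·1 (s = 0, t = 1); each new remainder r_{k+1} = r_{k-1} − q_k·r_k inherits s_{k+1} = s_{k-1} − q_k·s_k, t_{k+1} = t_{k-1} − q_k·t_k, so r_k = a·s_k + b·t_k at every step:
  q = 1: r = 125, s = 1 − 1·0 = 1, t = 0 − 1·1 = -1  (check: 473·1 + 348·(-1) = 125)
  q = 2: r = 98, s = 0 − 2·1 = -2, t = 1 − 2·(-1) = 3  (check: 473·(-2) + 348·3 = 98)
  q = 1: r = 27, s = 1 − 1·(-2) = 3, t = -1 − 1·3 = -4  (check: 473·3 + 348·(-4) = 27)
  q = 3: r = 17, s = -2 − 3·3 = -11, t = 3 − 3·(-4) = 15  (check: 473·(-11) + 348·15 = 17)
  q = 1: r = 10, s = 3 − 1·(-11) = 14, t = -4 − 1·15 = -19  (check: 473·14 + 348·(-19) = 10)
  q = 1: r = 7, s = -11 − 1·14 = -25, t = 15 − 1·(-19) = 34  (check: 473·(-25) + 348·34 = 7)
  q = 1: r = 3, s = 14 − 1·(-25) = 39, t = -19 − 1·34 = -53  (check: 473·39 + 348·(-53) = 3)
  q = 2: r = 1, s = -25 − 2·39 = -103, t = 34 − 2·(-53) = 140  (check: 473·(-103) + 348·140 = 1)
The row with r = 1 (the gcd) gives the Bezout coefficients s = -103, t = 140.
Result: 473 · (-103) + 348 · (140) = 1.

gcd(473, 348) = 1; s = -103, t = 140 (check: 473·(-103) + 348·140 = 1).


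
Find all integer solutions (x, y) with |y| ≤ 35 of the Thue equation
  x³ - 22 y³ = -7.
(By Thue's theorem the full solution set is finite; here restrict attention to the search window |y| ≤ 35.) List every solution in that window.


The equation is x³ - 22y³ = -7. For fixed y, x³ = 22·y³ − 7, so a solution requires the RHS to be a perfect cube.
Strategy: iterate y from -35 to 35, compute RHS = 22·y³ − 7, and check whether it is a (positive or negative) perfect cube.
Check small values of y:
  y = 0: RHS = -7 is not a perfect cube.
  y = 1: RHS = 15 is not a perfect cube.
  y = -1: RHS = -29 is not a perfect cube.
  y = 2: RHS = 169 is not a perfect cube.
  y = -2: RHS = -183 is not a perfect cube.
  y = 3: RHS = 587 is not a perfect cube.
  y = -3: RHS = -601 is not a perfect cube.
Continuing the search up to |y| = 35 finds no solutions either.
No (x, y) in the scanned range satisfies the equation.

No integer solutions with |y| ≤ 35.


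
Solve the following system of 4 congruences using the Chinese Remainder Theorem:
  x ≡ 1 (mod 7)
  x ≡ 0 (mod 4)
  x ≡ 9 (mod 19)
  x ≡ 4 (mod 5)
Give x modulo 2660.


Product of moduli M = 7 · 4 · 19 · 5 = 2660.
Merge one congruence at a time:
  Start: x ≡ 1 (mod 7).
  Combine with x ≡ 0 (mod 4); new modulus lcm = 28.
    Write x = 1 + 7·t and substitute into x ≡ 0 (mod 4): 7·t ≡ 0 − 1 = -1 (mod 4).
    Reduce coefficients mod 4: 3·t ≡ 3 (mod 4).
    The inverse of 3 mod 4 is 3 (since 3·3 = 9 = 2·4 + 1), so t ≡ 3·3 = 9 ≡ 1 (mod 4).
    Then x = 1 + 7·1 = 8, valid modulo lcm(7, 4) = 28: x ≡ 8 (mod 28).
  Combine with x ≡ 9 (mod 19); new modulus lcm = 532.
    Write x = 8 + 28·t and substitute into x ≡ 9 (mod 19): 28·t ≡ 9 − 8 = 1 (mod 19).
    Reduce coefficients mod 19: 9·t ≡ 1 (mod 19).
    The inverse of 9 mod 19 is 17 (since 9·17 = 153 = 8·19 + 1), so t ≡ 17·1 = 17 ≡ 17 (mod 19).
    Then x = 8 + 28·17 = 484, valid modulo lcm(28, 19) = 532: x ≡ 484 (mod 532).
  Combine with x ≡ 4 (mod 5); new modulus lcm = 2660.
    Write x = 484 + 532·t and substitute into x ≡ 4 (mod 5): 532·t ≡ 4 − 484 = -480 (mod 5).
    Reduce coefficients mod 5: 2·t ≡ 0 (mod 5).
    The inverse of 2 mod 5 is 3 (since 2·3 = 6 = 1·5 + 1), so t ≡ 3·0 = 0 ≡ 0 (mod 5).
    Then x = 484 + 532·0 = 484, valid modulo lcm(532, 5) = 2660: x ≡ 484 (mod 2660).
Verify against each original: 484 mod 7 = 1, 484 mod 4 = 0, 484 mod 19 = 9, 484 mod 5 = 4.

x ≡ 484 (mod 2660).


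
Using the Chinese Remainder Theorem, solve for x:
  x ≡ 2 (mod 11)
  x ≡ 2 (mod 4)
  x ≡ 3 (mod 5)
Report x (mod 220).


Moduli 11, 4, 5 are pairwise coprime; by CRT there is a unique solution modulo M = 11 · 4 · 5 = 220.
Solve pairwise, accumulating the modulus:
  Start with x ≡ 2 (mod 11).
  Combine with x ≡ 2 (mod 4): since gcd(11, 4) = 1, we get a unique residue mod 44.
    Write x = 2 + 11·t and substitute into x ≡ 2 (mod 4): 11·t ≡ 2 − 2 = 0 (mod 4).
    Reduce coefficients mod 4: 3·t ≡ 0 (mod 4).
    The inverse of 3 mod 4 is 3 (since 3·3 = 9 = 2·4 + 1), so t ≡ 3·0 = 0 ≡ 0 (mod 4).
    Then x = 2 + 11·0 = 2, valid modulo lcm(11, 4) = 44: x ≡ 2 (mod 44).
  Combine with x ≡ 3 (mod 5): since gcd(44, 5) = 1, we get a unique residue mod 220.
    Write x = 2 + 44·t and substitute into x ≡ 3 (mod 5): 44·t ≡ 3 − 2 = 1 (mod 5).
    Reduce coefficients mod 5: 4·t ≡ 1 (mod 5).
    The inverse of 4 mod 5 is 4 (since 4·4 = 16 = 3·5 + 1), so t ≡ 4·1 = 4 ≡ 4 (mod 5).
    Then x = 2 + 44·4 = 178, valid modulo lcm(44, 5) = 220: x ≡ 178 (mod 220).
Verify: 178 mod 11 = 2 ✓, 178 mod 4 = 2 ✓, 178 mod 5 = 3 ✓.

x ≡ 178 (mod 220).


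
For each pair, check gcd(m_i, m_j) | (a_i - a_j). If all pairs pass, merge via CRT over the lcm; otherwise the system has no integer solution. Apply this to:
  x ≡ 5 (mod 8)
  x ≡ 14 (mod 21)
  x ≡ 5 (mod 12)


Moduli 8, 21, 12 are not pairwise coprime, so CRT works modulo lcm(m_i) when all pairwise compatibility conditions hold.
Pairwise compatibility: gcd(m_i, m_j) must divide a_i - a_j for every pair.
Merge one congruence at a time:
  Start: x ≡ 5 (mod 8).
  Combine with x ≡ 14 (mod 21): gcd(8, 21) = 1; 14 - 5 = 9, which IS divisible by 1, so compatible.
    Write x = 5 + 8·t and substitute into x ≡ 14 (mod 21): 8·t ≡ 14 − 5 = 9 (mod 21).
    The inverse of 8 mod 21 is 8 (since 8·8 = 64 = 3·21 + 1), so t ≡ 8·9 = 72 ≡ 9 (mod 21).
    Then x = 5 + 8·9 = 77, valid modulo lcm(8, 21) = 168: x ≡ 77 (mod 168).
  Combine with x ≡ 5 (mod 12): gcd(168, 12) = 12; 5 - 77 = -72, which IS divisible by 12, so compatible.
    Write x = 77 + 168·t and substitute into x ≡ 5 (mod 12): 168·t ≡ 5 − 77 = -72 (mod 12).
    Divide the congruence (and modulus) by g = 12: 14·t ≡ -6 (mod 1).
    Modulo 1 every t works; take t = 0.
    Then x = 77 + 168·0 = 77, valid modulo lcm(168, 12) = 168: x ≡ 77 (mod 168).
Verify: 77 mod 8 = 5, 77 mod 21 = 14, 77 mod 12 = 5.

x ≡ 77 (mod 168).


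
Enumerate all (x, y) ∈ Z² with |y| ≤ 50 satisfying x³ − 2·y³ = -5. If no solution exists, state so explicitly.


The equation is x³ - 2y³ = -5. For fixed y, x³ = 2·y³ − 5, so a solution requires the RHS to be a perfect cube.
Strategy: iterate y from -50 to 50, compute RHS = 2·y³ − 5, and check whether it is a (positive or negative) perfect cube.
Check small values of y:
  y = 0: RHS = -5 is not a perfect cube.
  y = 1: RHS = -3 is not a perfect cube.
  y = -1: RHS = -7 is not a perfect cube.
  y = 2: RHS = 11 is not a perfect cube.
  y = -2: RHS = -21 is not a perfect cube.
  y = 3: RHS = 49 is not a perfect cube.
  y = -3: RHS = -59 is not a perfect cube.
Continuing the search up to |y| = 50 finds no solutions either.
No (x, y) in the scanned range satisfies the equation.

No integer solutions with |y| ≤ 50.


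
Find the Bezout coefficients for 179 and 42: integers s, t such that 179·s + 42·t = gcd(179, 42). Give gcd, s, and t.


Euclidean algorithm on (179, 42) — divide until remainder is 0:
  179 = 4 · 42 + 11
  42 = 3 · 11 + 9
  11 = 1 · 9 + 2
  9 = 4 · 2 + 1
  2 = 2 · 1 + 0
gcd(179, 42) = 1.
Track Bezout coefficients alongside the remainders: start with r₀ = 179 = a·1 + b·0 (s = 1, t = 0) and r₁ = 42 = a·0 + b·1 (s = 0, t = 1); each new remainder r_{k+1} = r_{k-1} − q_k·r_k inherits s_{k+1} = s_{k-1} − q_k·s_k, t_{k+1} = t_{k-1} − q_k·t_k, so r_k = a·s_k + b·t_k at every step:
  q = 4: r = 11, s = 1 − 4·0 = 1, t = 0 − 4·1 = -4  (check: 179·1 + 42·(-4) = 11)
  q = 3: r = 9, s = 0 − 3·1 = -3, t = 1 − 3·(-4) = 13  (check: 179·(-3) + 42·13 = 9)
  q = 1: r = 2, s = 1 − 1·(-3) = 4, t = -4 − 1·13 = -17  (check: 179·4 + 42·(-17) = 2)
  q = 4: r = 1, s = -3 − 4·4 = -19, t = 13 − 4·(-17) = 81  (check: 179·(-19) + 42·81 = 1)
The row with r = 1 (the gcd) gives the Bezout coefficients s = -19, t = 81.
Result: 179 · (-19) + 42 · (81) = 1.

gcd(179, 42) = 1; s = -19, t = 81 (check: 179·(-19) + 42·81 = 1).


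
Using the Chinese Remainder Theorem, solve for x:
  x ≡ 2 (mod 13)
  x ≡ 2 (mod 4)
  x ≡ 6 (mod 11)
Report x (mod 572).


Moduli 13, 4, 11 are pairwise coprime; by CRT there is a unique solution modulo M = 13 · 4 · 11 = 572.
Solve pairwise, accumulating the modulus:
  Start with x ≡ 2 (mod 13).
  Combine with x ≡ 2 (mod 4): since gcd(13, 4) = 1, we get a unique residue mod 52.
    Write x = 2 + 13·t and substitute into x ≡ 2 (mod 4): 13·t ≡ 2 − 2 = 0 (mod 4).
    Reduce coefficients mod 4: 1·t ≡ 0 (mod 4).
    So t ≡ 0 (mod 4).
    Then x = 2 + 13·0 = 2, valid modulo lcm(13, 4) = 52: x ≡ 2 (mod 52).
  Combine with x ≡ 6 (mod 11): since gcd(52, 11) = 1, we get a unique residue mod 572.
    Write x = 2 + 52·t and substitute into x ≡ 6 (mod 11): 52·t ≡ 6 − 2 = 4 (mod 11).
    Reduce coefficients mod 11: 8·t ≡ 4 (mod 11).
    The inverse of 8 mod 11 is 7 (since 8·7 = 56 = 5·11 + 1), so t ≡ 7·4 = 28 ≡ 6 (mod 11).
    Then x = 2 + 52·6 = 314, valid modulo lcm(52, 11) = 572: x ≡ 314 (mod 572).
Verify: 314 mod 13 = 2 ✓, 314 mod 4 = 2 ✓, 314 mod 11 = 6 ✓.

x ≡ 314 (mod 572).


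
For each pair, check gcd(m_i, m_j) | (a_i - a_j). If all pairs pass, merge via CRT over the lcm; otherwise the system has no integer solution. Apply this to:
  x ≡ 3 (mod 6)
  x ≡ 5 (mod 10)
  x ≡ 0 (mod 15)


Moduli 6, 10, 15 are not pairwise coprime, so CRT works modulo lcm(m_i) when all pairwise compatibility conditions hold.
Pairwise compatibility: gcd(m_i, m_j) must divide a_i - a_j for every pair.
Merge one congruence at a time:
  Start: x ≡ 3 (mod 6).
  Combine with x ≡ 5 (mod 10): gcd(6, 10) = 2; 5 - 3 = 2, which IS divisible by 2, so compatible.
    Write x = 3 + 6·t and substitute into x ≡ 5 (mod 10): 6·t ≡ 5 − 3 = 2 (mod 10).
    Divide the congruence (and modulus) by g = 2: 3·t ≡ 1 (mod 5).
    The inverse of 3 mod 5 is 2 (since 3·2 = 6 = 1·5 + 1), so t ≡ 2·1 = 2 ≡ 2 (mod 5).
    Then x = 3 + 6·2 = 15, valid modulo lcm(6, 10) = 30: x ≡ 15 (mod 30).
  Combine with x ≡ 0 (mod 15): gcd(30, 15) = 15; 0 - 15 = -15, which IS divisible by 15, so compatible.
    Write x = 15 + 30·t and substitute into x ≡ 0 (mod 15): 30·t ≡ 0 − 15 = -15 (mod 15).
    Divide the congruence (and modulus) by g = 15: 2·t ≡ -1 (mod 1).
    Modulo 1 every t works; take t = 0.
    Then x = 15 + 30·0 = 15, valid modulo lcm(30, 15) = 30: x ≡ 15 (mod 30).
Verify: 15 mod 6 = 3, 15 mod 10 = 5, 15 mod 15 = 0.

x ≡ 15 (mod 30).


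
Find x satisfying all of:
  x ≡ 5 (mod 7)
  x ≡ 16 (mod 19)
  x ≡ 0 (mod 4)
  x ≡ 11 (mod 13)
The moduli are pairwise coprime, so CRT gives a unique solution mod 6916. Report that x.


Product of moduli M = 7 · 19 · 4 · 13 = 6916.
Merge one congruence at a time:
  Start: x ≡ 5 (mod 7).
  Combine with x ≡ 16 (mod 19); new modulus lcm = 133.
    Write x = 5 + 7·t and substitute into x ≡ 16 (mod 19): 7·t ≡ 16 − 5 = 11 (mod 19).
    The inverse of 7 mod 19 is 11 (since 7·11 = 77 = 4·19 + 1), so t ≡ 11·11 = 121 ≡ 7 (mod 19).
    Then x = 5 + 7·7 = 54, valid modulo lcm(7, 19) = 133: x ≡ 54 (mod 133).
  Combine with x ≡ 0 (mod 4); new modulus lcm = 532.
    Write x = 54 + 133·t and substitute into x ≡ 0 (mod 4): 133·t ≡ 0 − 54 = -54 (mod 4).
    Reduce coefficients mod 4: 1·t ≡ 2 (mod 4).
    So t ≡ 2 (mod 4).
    Then x = 54 + 133·2 = 320, valid modulo lcm(133, 4) = 532: x ≡ 320 (mod 532).
  Combine with x ≡ 11 (mod 13); new modulus lcm = 6916.
    Write x = 320 + 532·t and substitute into x ≡ 11 (mod 13): 532·t ≡ 11 − 320 = -309 (mod 13).
    Reduce coefficients mod 13: 12·t ≡ 3 (mod 13).
    The inverse of 12 mod 13 is 12 (since 12·12 = 144 = 11·13 + 1), so t ≡ 12·3 = 36 ≡ 10 (mod 13).
    Then x = 320 + 532·10 = 5640, valid modulo lcm(532, 13) = 6916: x ≡ 5640 (mod 6916).
Verify against each original: 5640 mod 7 = 5, 5640 mod 19 = 16, 5640 mod 4 = 0, 5640 mod 13 = 11.

x ≡ 5640 (mod 6916).


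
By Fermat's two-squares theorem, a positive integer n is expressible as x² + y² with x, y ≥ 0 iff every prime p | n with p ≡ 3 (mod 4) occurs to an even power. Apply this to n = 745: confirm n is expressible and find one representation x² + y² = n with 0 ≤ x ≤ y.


Step 1: Factor n = 745 = 5 · 149.
Step 2: Check the mod-4 condition on each prime factor: 5 ≡ 1 (mod 4), exponent 1; 149 ≡ 1 (mod 4), exponent 1.
All primes ≡ 3 (mod 4) appear to even exponent (or don't appear), so by the two-squares theorem n IS expressible as a sum of two squares.
Step 3: Build a representation. Here n = 5 · 149 is a product of primes ≡ 1 (mod 4). Each prime p ≡ 1 (mod 4) is itself a sum of two squares; find a² by testing p − a² for a perfect square:
  5: 5 − 1² = 4 = 2² ⇒ 5 = 1² + 2².
  149: 149 − 1² = 148, 149 − 2² = 145, 149 − 3² = 140, 149 − 4² = 133, 149 − 5² = 124, 149 − 6² = 113, 149 − 7² = 100 = 10² ⇒ 149 = 7² + 10².
  Combine using the Brahmagupta–Fibonacci identity (a² + b²)(c² + d²) = (ac − bd)² + (ad + bc)² = (ac + bd)² + (ad − bc)²:
  5 · 149 = 745: from (1² + 2²)(7² + 10²), take (1·7 − 2·10, 1·10 + 2·7) = (7 − 20, 10 + 14) = (-13, 24); dropping signs (only squares matter) gives (13, 24); check 13² + 24² = 169 + 576 = 745 ✓.
Step 4: Order so x ≤ y and verify: 13² + 24² = 169 + 576 = 745 = n. ✓

n = 745 = 13² + 24² (one valid representation with x ≤ y).
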